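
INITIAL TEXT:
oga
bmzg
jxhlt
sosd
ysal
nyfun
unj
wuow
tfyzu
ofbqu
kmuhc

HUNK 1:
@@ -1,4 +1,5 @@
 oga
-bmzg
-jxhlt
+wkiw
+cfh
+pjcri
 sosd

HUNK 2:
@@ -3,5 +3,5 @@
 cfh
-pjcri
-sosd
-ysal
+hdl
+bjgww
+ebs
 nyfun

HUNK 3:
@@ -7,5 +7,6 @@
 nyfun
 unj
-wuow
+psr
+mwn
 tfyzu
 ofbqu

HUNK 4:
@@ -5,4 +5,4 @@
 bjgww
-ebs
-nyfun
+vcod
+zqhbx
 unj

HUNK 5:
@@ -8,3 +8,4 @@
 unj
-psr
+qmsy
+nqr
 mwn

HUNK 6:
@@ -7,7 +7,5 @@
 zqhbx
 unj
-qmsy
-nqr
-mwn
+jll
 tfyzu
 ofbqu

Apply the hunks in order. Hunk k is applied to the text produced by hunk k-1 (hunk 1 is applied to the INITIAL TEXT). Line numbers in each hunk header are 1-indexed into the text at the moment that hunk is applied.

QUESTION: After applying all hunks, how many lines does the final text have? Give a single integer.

Answer: 12

Derivation:
Hunk 1: at line 1 remove [bmzg,jxhlt] add [wkiw,cfh,pjcri] -> 12 lines: oga wkiw cfh pjcri sosd ysal nyfun unj wuow tfyzu ofbqu kmuhc
Hunk 2: at line 3 remove [pjcri,sosd,ysal] add [hdl,bjgww,ebs] -> 12 lines: oga wkiw cfh hdl bjgww ebs nyfun unj wuow tfyzu ofbqu kmuhc
Hunk 3: at line 7 remove [wuow] add [psr,mwn] -> 13 lines: oga wkiw cfh hdl bjgww ebs nyfun unj psr mwn tfyzu ofbqu kmuhc
Hunk 4: at line 5 remove [ebs,nyfun] add [vcod,zqhbx] -> 13 lines: oga wkiw cfh hdl bjgww vcod zqhbx unj psr mwn tfyzu ofbqu kmuhc
Hunk 5: at line 8 remove [psr] add [qmsy,nqr] -> 14 lines: oga wkiw cfh hdl bjgww vcod zqhbx unj qmsy nqr mwn tfyzu ofbqu kmuhc
Hunk 6: at line 7 remove [qmsy,nqr,mwn] add [jll] -> 12 lines: oga wkiw cfh hdl bjgww vcod zqhbx unj jll tfyzu ofbqu kmuhc
Final line count: 12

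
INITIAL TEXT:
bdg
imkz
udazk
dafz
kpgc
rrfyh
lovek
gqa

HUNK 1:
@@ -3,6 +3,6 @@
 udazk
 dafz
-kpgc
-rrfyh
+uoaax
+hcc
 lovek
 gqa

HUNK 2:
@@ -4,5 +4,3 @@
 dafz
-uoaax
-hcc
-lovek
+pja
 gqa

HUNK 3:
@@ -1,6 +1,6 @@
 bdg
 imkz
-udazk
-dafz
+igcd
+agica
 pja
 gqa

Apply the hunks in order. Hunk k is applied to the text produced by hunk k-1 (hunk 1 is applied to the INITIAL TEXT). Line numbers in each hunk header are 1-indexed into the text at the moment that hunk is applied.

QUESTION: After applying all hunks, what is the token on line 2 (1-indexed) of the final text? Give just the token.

Hunk 1: at line 3 remove [kpgc,rrfyh] add [uoaax,hcc] -> 8 lines: bdg imkz udazk dafz uoaax hcc lovek gqa
Hunk 2: at line 4 remove [uoaax,hcc,lovek] add [pja] -> 6 lines: bdg imkz udazk dafz pja gqa
Hunk 3: at line 1 remove [udazk,dafz] add [igcd,agica] -> 6 lines: bdg imkz igcd agica pja gqa
Final line 2: imkz

Answer: imkz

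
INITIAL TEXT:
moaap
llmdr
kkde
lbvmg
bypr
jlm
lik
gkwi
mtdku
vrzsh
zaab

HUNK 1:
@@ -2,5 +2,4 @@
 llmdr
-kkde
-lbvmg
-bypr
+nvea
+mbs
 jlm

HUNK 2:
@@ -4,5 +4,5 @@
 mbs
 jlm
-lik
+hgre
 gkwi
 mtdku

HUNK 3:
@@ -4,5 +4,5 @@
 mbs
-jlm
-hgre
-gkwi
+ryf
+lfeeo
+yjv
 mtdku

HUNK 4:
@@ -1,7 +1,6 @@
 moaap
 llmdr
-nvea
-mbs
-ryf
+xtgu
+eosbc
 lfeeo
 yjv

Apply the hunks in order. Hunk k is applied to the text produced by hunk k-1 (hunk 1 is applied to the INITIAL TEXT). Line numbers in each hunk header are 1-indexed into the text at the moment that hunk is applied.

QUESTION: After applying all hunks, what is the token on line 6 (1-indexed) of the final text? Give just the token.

Hunk 1: at line 2 remove [kkde,lbvmg,bypr] add [nvea,mbs] -> 10 lines: moaap llmdr nvea mbs jlm lik gkwi mtdku vrzsh zaab
Hunk 2: at line 4 remove [lik] add [hgre] -> 10 lines: moaap llmdr nvea mbs jlm hgre gkwi mtdku vrzsh zaab
Hunk 3: at line 4 remove [jlm,hgre,gkwi] add [ryf,lfeeo,yjv] -> 10 lines: moaap llmdr nvea mbs ryf lfeeo yjv mtdku vrzsh zaab
Hunk 4: at line 1 remove [nvea,mbs,ryf] add [xtgu,eosbc] -> 9 lines: moaap llmdr xtgu eosbc lfeeo yjv mtdku vrzsh zaab
Final line 6: yjv

Answer: yjv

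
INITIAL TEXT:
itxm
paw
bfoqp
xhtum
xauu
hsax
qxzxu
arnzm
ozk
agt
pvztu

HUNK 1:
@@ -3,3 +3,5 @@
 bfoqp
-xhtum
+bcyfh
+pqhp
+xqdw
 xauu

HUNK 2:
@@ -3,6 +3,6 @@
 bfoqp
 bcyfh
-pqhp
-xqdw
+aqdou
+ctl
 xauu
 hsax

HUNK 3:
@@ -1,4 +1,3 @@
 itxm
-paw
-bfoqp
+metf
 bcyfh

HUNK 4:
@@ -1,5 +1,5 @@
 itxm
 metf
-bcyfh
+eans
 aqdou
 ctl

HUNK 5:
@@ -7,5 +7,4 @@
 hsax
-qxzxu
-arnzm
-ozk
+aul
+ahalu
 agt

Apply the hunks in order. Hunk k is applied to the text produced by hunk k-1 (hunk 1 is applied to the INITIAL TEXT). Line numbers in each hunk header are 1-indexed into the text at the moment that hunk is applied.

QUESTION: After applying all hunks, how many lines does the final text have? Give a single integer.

Hunk 1: at line 3 remove [xhtum] add [bcyfh,pqhp,xqdw] -> 13 lines: itxm paw bfoqp bcyfh pqhp xqdw xauu hsax qxzxu arnzm ozk agt pvztu
Hunk 2: at line 3 remove [pqhp,xqdw] add [aqdou,ctl] -> 13 lines: itxm paw bfoqp bcyfh aqdou ctl xauu hsax qxzxu arnzm ozk agt pvztu
Hunk 3: at line 1 remove [paw,bfoqp] add [metf] -> 12 lines: itxm metf bcyfh aqdou ctl xauu hsax qxzxu arnzm ozk agt pvztu
Hunk 4: at line 1 remove [bcyfh] add [eans] -> 12 lines: itxm metf eans aqdou ctl xauu hsax qxzxu arnzm ozk agt pvztu
Hunk 5: at line 7 remove [qxzxu,arnzm,ozk] add [aul,ahalu] -> 11 lines: itxm metf eans aqdou ctl xauu hsax aul ahalu agt pvztu
Final line count: 11

Answer: 11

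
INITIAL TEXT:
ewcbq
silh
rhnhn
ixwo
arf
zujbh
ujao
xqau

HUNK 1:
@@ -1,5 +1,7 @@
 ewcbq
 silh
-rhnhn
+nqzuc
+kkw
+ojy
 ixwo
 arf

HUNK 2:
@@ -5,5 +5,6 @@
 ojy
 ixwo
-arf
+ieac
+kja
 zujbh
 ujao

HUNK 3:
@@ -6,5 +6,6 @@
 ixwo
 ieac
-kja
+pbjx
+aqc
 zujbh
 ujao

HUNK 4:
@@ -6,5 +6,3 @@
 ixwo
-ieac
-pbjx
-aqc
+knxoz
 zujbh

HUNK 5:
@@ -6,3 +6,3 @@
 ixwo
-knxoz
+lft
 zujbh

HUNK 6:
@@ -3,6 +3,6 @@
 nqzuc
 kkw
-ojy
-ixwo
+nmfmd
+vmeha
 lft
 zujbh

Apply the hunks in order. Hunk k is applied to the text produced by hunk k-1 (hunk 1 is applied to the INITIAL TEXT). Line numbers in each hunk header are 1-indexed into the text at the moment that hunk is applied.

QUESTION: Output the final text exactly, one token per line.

Hunk 1: at line 1 remove [rhnhn] add [nqzuc,kkw,ojy] -> 10 lines: ewcbq silh nqzuc kkw ojy ixwo arf zujbh ujao xqau
Hunk 2: at line 5 remove [arf] add [ieac,kja] -> 11 lines: ewcbq silh nqzuc kkw ojy ixwo ieac kja zujbh ujao xqau
Hunk 3: at line 6 remove [kja] add [pbjx,aqc] -> 12 lines: ewcbq silh nqzuc kkw ojy ixwo ieac pbjx aqc zujbh ujao xqau
Hunk 4: at line 6 remove [ieac,pbjx,aqc] add [knxoz] -> 10 lines: ewcbq silh nqzuc kkw ojy ixwo knxoz zujbh ujao xqau
Hunk 5: at line 6 remove [knxoz] add [lft] -> 10 lines: ewcbq silh nqzuc kkw ojy ixwo lft zujbh ujao xqau
Hunk 6: at line 3 remove [ojy,ixwo] add [nmfmd,vmeha] -> 10 lines: ewcbq silh nqzuc kkw nmfmd vmeha lft zujbh ujao xqau

Answer: ewcbq
silh
nqzuc
kkw
nmfmd
vmeha
lft
zujbh
ujao
xqau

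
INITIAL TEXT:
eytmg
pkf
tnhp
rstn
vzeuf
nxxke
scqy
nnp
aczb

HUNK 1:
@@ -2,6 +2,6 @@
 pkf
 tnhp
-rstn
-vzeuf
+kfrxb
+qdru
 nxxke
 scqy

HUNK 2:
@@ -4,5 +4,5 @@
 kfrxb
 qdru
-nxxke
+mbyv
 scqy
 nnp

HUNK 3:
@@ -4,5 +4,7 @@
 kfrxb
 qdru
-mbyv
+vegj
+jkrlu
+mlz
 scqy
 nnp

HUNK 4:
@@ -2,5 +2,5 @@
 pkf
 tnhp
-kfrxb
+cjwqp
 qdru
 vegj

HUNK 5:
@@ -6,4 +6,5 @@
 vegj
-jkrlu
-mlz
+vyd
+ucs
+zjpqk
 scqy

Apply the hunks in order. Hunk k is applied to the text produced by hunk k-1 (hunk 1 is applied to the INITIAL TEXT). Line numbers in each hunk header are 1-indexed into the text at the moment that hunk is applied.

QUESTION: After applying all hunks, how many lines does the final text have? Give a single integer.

Hunk 1: at line 2 remove [rstn,vzeuf] add [kfrxb,qdru] -> 9 lines: eytmg pkf tnhp kfrxb qdru nxxke scqy nnp aczb
Hunk 2: at line 4 remove [nxxke] add [mbyv] -> 9 lines: eytmg pkf tnhp kfrxb qdru mbyv scqy nnp aczb
Hunk 3: at line 4 remove [mbyv] add [vegj,jkrlu,mlz] -> 11 lines: eytmg pkf tnhp kfrxb qdru vegj jkrlu mlz scqy nnp aczb
Hunk 4: at line 2 remove [kfrxb] add [cjwqp] -> 11 lines: eytmg pkf tnhp cjwqp qdru vegj jkrlu mlz scqy nnp aczb
Hunk 5: at line 6 remove [jkrlu,mlz] add [vyd,ucs,zjpqk] -> 12 lines: eytmg pkf tnhp cjwqp qdru vegj vyd ucs zjpqk scqy nnp aczb
Final line count: 12

Answer: 12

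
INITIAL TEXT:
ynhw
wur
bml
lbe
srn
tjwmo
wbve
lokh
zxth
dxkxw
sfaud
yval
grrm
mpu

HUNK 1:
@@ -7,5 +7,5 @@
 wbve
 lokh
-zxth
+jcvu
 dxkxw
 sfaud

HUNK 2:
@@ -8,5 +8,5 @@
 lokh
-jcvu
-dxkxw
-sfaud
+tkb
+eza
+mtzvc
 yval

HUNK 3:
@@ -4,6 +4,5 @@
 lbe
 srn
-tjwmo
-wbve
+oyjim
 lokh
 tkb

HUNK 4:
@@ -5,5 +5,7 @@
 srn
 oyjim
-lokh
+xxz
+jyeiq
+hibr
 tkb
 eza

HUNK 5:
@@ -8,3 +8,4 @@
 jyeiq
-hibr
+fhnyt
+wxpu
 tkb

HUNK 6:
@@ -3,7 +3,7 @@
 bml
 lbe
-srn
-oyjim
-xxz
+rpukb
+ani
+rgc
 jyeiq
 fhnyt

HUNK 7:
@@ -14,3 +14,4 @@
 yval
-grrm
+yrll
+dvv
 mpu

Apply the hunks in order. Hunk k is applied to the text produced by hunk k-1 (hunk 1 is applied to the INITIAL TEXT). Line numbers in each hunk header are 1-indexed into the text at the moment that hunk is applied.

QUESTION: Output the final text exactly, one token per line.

Hunk 1: at line 7 remove [zxth] add [jcvu] -> 14 lines: ynhw wur bml lbe srn tjwmo wbve lokh jcvu dxkxw sfaud yval grrm mpu
Hunk 2: at line 8 remove [jcvu,dxkxw,sfaud] add [tkb,eza,mtzvc] -> 14 lines: ynhw wur bml lbe srn tjwmo wbve lokh tkb eza mtzvc yval grrm mpu
Hunk 3: at line 4 remove [tjwmo,wbve] add [oyjim] -> 13 lines: ynhw wur bml lbe srn oyjim lokh tkb eza mtzvc yval grrm mpu
Hunk 4: at line 5 remove [lokh] add [xxz,jyeiq,hibr] -> 15 lines: ynhw wur bml lbe srn oyjim xxz jyeiq hibr tkb eza mtzvc yval grrm mpu
Hunk 5: at line 8 remove [hibr] add [fhnyt,wxpu] -> 16 lines: ynhw wur bml lbe srn oyjim xxz jyeiq fhnyt wxpu tkb eza mtzvc yval grrm mpu
Hunk 6: at line 3 remove [srn,oyjim,xxz] add [rpukb,ani,rgc] -> 16 lines: ynhw wur bml lbe rpukb ani rgc jyeiq fhnyt wxpu tkb eza mtzvc yval grrm mpu
Hunk 7: at line 14 remove [grrm] add [yrll,dvv] -> 17 lines: ynhw wur bml lbe rpukb ani rgc jyeiq fhnyt wxpu tkb eza mtzvc yval yrll dvv mpu

Answer: ynhw
wur
bml
lbe
rpukb
ani
rgc
jyeiq
fhnyt
wxpu
tkb
eza
mtzvc
yval
yrll
dvv
mpu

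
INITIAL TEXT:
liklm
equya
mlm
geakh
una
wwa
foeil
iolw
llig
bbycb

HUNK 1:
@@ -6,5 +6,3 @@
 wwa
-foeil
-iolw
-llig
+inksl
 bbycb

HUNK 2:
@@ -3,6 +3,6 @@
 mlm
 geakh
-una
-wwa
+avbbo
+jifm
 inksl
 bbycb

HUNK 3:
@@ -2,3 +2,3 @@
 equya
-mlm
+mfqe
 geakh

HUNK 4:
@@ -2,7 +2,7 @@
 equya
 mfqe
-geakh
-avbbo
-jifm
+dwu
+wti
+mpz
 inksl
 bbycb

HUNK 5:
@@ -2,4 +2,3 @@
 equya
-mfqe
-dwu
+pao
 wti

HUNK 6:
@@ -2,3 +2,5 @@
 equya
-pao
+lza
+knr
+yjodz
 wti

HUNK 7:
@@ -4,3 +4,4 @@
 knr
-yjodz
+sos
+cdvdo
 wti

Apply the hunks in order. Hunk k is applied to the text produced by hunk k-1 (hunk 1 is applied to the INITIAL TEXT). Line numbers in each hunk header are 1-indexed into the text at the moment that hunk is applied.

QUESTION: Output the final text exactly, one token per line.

Answer: liklm
equya
lza
knr
sos
cdvdo
wti
mpz
inksl
bbycb

Derivation:
Hunk 1: at line 6 remove [foeil,iolw,llig] add [inksl] -> 8 lines: liklm equya mlm geakh una wwa inksl bbycb
Hunk 2: at line 3 remove [una,wwa] add [avbbo,jifm] -> 8 lines: liklm equya mlm geakh avbbo jifm inksl bbycb
Hunk 3: at line 2 remove [mlm] add [mfqe] -> 8 lines: liklm equya mfqe geakh avbbo jifm inksl bbycb
Hunk 4: at line 2 remove [geakh,avbbo,jifm] add [dwu,wti,mpz] -> 8 lines: liklm equya mfqe dwu wti mpz inksl bbycb
Hunk 5: at line 2 remove [mfqe,dwu] add [pao] -> 7 lines: liklm equya pao wti mpz inksl bbycb
Hunk 6: at line 2 remove [pao] add [lza,knr,yjodz] -> 9 lines: liklm equya lza knr yjodz wti mpz inksl bbycb
Hunk 7: at line 4 remove [yjodz] add [sos,cdvdo] -> 10 lines: liklm equya lza knr sos cdvdo wti mpz inksl bbycb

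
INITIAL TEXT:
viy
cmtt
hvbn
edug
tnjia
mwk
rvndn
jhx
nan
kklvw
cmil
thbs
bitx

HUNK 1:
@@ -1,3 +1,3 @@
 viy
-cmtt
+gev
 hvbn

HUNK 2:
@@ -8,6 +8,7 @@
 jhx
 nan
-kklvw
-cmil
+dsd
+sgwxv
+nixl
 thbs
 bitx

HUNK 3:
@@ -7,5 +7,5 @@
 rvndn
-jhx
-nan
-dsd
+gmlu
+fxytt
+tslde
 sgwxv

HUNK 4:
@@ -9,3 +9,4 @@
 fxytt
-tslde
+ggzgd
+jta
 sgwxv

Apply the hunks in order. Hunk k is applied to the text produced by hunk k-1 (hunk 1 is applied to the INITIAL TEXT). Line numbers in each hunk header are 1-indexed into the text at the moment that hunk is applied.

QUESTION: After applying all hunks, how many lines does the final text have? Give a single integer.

Answer: 15

Derivation:
Hunk 1: at line 1 remove [cmtt] add [gev] -> 13 lines: viy gev hvbn edug tnjia mwk rvndn jhx nan kklvw cmil thbs bitx
Hunk 2: at line 8 remove [kklvw,cmil] add [dsd,sgwxv,nixl] -> 14 lines: viy gev hvbn edug tnjia mwk rvndn jhx nan dsd sgwxv nixl thbs bitx
Hunk 3: at line 7 remove [jhx,nan,dsd] add [gmlu,fxytt,tslde] -> 14 lines: viy gev hvbn edug tnjia mwk rvndn gmlu fxytt tslde sgwxv nixl thbs bitx
Hunk 4: at line 9 remove [tslde] add [ggzgd,jta] -> 15 lines: viy gev hvbn edug tnjia mwk rvndn gmlu fxytt ggzgd jta sgwxv nixl thbs bitx
Final line count: 15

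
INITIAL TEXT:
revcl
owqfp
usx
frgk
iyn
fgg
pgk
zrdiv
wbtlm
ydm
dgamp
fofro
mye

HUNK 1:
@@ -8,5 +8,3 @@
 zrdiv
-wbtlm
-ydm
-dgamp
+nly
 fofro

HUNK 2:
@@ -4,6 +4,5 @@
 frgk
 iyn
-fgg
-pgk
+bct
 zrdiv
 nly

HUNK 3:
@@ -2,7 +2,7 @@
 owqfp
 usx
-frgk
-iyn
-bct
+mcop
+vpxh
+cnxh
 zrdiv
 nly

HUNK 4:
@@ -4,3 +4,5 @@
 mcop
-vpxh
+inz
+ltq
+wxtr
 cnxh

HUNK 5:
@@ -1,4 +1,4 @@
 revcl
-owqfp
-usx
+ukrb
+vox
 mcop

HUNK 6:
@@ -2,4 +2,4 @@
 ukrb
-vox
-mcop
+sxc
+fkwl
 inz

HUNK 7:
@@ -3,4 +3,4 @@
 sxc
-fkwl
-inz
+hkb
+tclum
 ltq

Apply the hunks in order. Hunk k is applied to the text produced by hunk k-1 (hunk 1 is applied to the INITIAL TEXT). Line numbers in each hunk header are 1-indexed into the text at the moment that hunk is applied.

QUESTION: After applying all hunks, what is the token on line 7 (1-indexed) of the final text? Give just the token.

Answer: wxtr

Derivation:
Hunk 1: at line 8 remove [wbtlm,ydm,dgamp] add [nly] -> 11 lines: revcl owqfp usx frgk iyn fgg pgk zrdiv nly fofro mye
Hunk 2: at line 4 remove [fgg,pgk] add [bct] -> 10 lines: revcl owqfp usx frgk iyn bct zrdiv nly fofro mye
Hunk 3: at line 2 remove [frgk,iyn,bct] add [mcop,vpxh,cnxh] -> 10 lines: revcl owqfp usx mcop vpxh cnxh zrdiv nly fofro mye
Hunk 4: at line 4 remove [vpxh] add [inz,ltq,wxtr] -> 12 lines: revcl owqfp usx mcop inz ltq wxtr cnxh zrdiv nly fofro mye
Hunk 5: at line 1 remove [owqfp,usx] add [ukrb,vox] -> 12 lines: revcl ukrb vox mcop inz ltq wxtr cnxh zrdiv nly fofro mye
Hunk 6: at line 2 remove [vox,mcop] add [sxc,fkwl] -> 12 lines: revcl ukrb sxc fkwl inz ltq wxtr cnxh zrdiv nly fofro mye
Hunk 7: at line 3 remove [fkwl,inz] add [hkb,tclum] -> 12 lines: revcl ukrb sxc hkb tclum ltq wxtr cnxh zrdiv nly fofro mye
Final line 7: wxtr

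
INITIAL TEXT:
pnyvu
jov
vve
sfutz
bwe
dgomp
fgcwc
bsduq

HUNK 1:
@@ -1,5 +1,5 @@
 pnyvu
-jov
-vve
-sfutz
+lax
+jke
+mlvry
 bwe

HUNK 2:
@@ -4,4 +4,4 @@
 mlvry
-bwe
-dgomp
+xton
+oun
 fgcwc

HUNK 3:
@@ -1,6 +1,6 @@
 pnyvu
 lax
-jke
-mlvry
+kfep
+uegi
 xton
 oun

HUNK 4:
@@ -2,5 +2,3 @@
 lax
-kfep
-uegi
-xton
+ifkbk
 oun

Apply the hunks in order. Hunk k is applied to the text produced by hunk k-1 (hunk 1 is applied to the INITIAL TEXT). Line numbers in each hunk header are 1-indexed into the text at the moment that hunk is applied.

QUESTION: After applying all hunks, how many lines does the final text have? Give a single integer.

Answer: 6

Derivation:
Hunk 1: at line 1 remove [jov,vve,sfutz] add [lax,jke,mlvry] -> 8 lines: pnyvu lax jke mlvry bwe dgomp fgcwc bsduq
Hunk 2: at line 4 remove [bwe,dgomp] add [xton,oun] -> 8 lines: pnyvu lax jke mlvry xton oun fgcwc bsduq
Hunk 3: at line 1 remove [jke,mlvry] add [kfep,uegi] -> 8 lines: pnyvu lax kfep uegi xton oun fgcwc bsduq
Hunk 4: at line 2 remove [kfep,uegi,xton] add [ifkbk] -> 6 lines: pnyvu lax ifkbk oun fgcwc bsduq
Final line count: 6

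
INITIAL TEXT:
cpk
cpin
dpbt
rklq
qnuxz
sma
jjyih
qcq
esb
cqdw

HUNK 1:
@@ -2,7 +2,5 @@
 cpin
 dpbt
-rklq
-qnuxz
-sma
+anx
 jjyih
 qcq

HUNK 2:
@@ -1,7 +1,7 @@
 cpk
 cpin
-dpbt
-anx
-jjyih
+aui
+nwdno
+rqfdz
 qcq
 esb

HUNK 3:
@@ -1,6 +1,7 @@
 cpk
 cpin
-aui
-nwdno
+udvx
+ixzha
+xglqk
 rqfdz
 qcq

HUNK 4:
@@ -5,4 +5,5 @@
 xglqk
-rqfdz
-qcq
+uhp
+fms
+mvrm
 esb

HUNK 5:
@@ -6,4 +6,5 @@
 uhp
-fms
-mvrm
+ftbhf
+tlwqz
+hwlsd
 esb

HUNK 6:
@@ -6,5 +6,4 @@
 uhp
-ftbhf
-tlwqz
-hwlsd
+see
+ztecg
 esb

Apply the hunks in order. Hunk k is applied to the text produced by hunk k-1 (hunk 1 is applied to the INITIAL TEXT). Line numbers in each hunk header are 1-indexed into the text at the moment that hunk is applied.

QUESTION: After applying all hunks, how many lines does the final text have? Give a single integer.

Hunk 1: at line 2 remove [rklq,qnuxz,sma] add [anx] -> 8 lines: cpk cpin dpbt anx jjyih qcq esb cqdw
Hunk 2: at line 1 remove [dpbt,anx,jjyih] add [aui,nwdno,rqfdz] -> 8 lines: cpk cpin aui nwdno rqfdz qcq esb cqdw
Hunk 3: at line 1 remove [aui,nwdno] add [udvx,ixzha,xglqk] -> 9 lines: cpk cpin udvx ixzha xglqk rqfdz qcq esb cqdw
Hunk 4: at line 5 remove [rqfdz,qcq] add [uhp,fms,mvrm] -> 10 lines: cpk cpin udvx ixzha xglqk uhp fms mvrm esb cqdw
Hunk 5: at line 6 remove [fms,mvrm] add [ftbhf,tlwqz,hwlsd] -> 11 lines: cpk cpin udvx ixzha xglqk uhp ftbhf tlwqz hwlsd esb cqdw
Hunk 6: at line 6 remove [ftbhf,tlwqz,hwlsd] add [see,ztecg] -> 10 lines: cpk cpin udvx ixzha xglqk uhp see ztecg esb cqdw
Final line count: 10

Answer: 10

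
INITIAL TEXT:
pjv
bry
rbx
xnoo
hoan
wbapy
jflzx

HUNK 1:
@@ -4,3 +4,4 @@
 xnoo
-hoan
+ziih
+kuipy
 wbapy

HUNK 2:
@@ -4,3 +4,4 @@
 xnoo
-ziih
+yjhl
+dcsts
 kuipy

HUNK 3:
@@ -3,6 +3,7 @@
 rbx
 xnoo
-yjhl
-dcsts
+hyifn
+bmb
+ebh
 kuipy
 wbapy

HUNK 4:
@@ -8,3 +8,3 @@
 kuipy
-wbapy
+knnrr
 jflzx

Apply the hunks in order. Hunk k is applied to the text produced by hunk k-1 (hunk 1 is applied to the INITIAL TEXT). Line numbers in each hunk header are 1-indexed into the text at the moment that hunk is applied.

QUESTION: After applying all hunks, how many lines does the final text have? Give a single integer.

Answer: 10

Derivation:
Hunk 1: at line 4 remove [hoan] add [ziih,kuipy] -> 8 lines: pjv bry rbx xnoo ziih kuipy wbapy jflzx
Hunk 2: at line 4 remove [ziih] add [yjhl,dcsts] -> 9 lines: pjv bry rbx xnoo yjhl dcsts kuipy wbapy jflzx
Hunk 3: at line 3 remove [yjhl,dcsts] add [hyifn,bmb,ebh] -> 10 lines: pjv bry rbx xnoo hyifn bmb ebh kuipy wbapy jflzx
Hunk 4: at line 8 remove [wbapy] add [knnrr] -> 10 lines: pjv bry rbx xnoo hyifn bmb ebh kuipy knnrr jflzx
Final line count: 10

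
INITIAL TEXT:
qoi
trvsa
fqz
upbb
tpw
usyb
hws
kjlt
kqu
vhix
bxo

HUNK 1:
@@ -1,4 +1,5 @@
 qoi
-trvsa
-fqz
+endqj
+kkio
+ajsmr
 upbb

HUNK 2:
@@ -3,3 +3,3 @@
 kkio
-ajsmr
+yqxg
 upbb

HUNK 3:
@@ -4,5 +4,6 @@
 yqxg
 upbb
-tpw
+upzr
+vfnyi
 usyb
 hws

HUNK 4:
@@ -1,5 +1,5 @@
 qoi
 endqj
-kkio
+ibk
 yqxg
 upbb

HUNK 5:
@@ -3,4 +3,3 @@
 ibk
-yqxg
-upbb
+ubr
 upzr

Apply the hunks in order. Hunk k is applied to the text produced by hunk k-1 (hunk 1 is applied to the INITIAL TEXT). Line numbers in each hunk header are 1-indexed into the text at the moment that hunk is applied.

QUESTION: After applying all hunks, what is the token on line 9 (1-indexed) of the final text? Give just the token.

Answer: kjlt

Derivation:
Hunk 1: at line 1 remove [trvsa,fqz] add [endqj,kkio,ajsmr] -> 12 lines: qoi endqj kkio ajsmr upbb tpw usyb hws kjlt kqu vhix bxo
Hunk 2: at line 3 remove [ajsmr] add [yqxg] -> 12 lines: qoi endqj kkio yqxg upbb tpw usyb hws kjlt kqu vhix bxo
Hunk 3: at line 4 remove [tpw] add [upzr,vfnyi] -> 13 lines: qoi endqj kkio yqxg upbb upzr vfnyi usyb hws kjlt kqu vhix bxo
Hunk 4: at line 1 remove [kkio] add [ibk] -> 13 lines: qoi endqj ibk yqxg upbb upzr vfnyi usyb hws kjlt kqu vhix bxo
Hunk 5: at line 3 remove [yqxg,upbb] add [ubr] -> 12 lines: qoi endqj ibk ubr upzr vfnyi usyb hws kjlt kqu vhix bxo
Final line 9: kjlt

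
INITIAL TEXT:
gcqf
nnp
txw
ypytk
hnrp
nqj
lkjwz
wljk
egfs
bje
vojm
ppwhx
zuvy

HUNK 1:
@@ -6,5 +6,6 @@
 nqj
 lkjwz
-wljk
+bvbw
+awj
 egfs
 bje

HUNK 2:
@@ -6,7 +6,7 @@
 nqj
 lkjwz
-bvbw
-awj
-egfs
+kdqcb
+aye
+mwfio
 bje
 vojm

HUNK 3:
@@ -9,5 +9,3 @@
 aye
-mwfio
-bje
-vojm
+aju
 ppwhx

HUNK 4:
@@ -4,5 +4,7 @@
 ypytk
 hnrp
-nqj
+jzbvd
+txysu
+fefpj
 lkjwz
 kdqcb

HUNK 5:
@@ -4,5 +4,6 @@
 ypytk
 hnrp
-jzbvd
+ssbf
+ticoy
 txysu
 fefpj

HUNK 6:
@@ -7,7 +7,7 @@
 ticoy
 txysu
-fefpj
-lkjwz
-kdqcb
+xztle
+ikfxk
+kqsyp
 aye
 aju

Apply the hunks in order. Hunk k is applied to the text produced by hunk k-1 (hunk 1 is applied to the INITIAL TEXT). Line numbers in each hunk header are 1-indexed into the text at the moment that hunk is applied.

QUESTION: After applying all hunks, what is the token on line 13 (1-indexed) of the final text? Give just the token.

Answer: aju

Derivation:
Hunk 1: at line 6 remove [wljk] add [bvbw,awj] -> 14 lines: gcqf nnp txw ypytk hnrp nqj lkjwz bvbw awj egfs bje vojm ppwhx zuvy
Hunk 2: at line 6 remove [bvbw,awj,egfs] add [kdqcb,aye,mwfio] -> 14 lines: gcqf nnp txw ypytk hnrp nqj lkjwz kdqcb aye mwfio bje vojm ppwhx zuvy
Hunk 3: at line 9 remove [mwfio,bje,vojm] add [aju] -> 12 lines: gcqf nnp txw ypytk hnrp nqj lkjwz kdqcb aye aju ppwhx zuvy
Hunk 4: at line 4 remove [nqj] add [jzbvd,txysu,fefpj] -> 14 lines: gcqf nnp txw ypytk hnrp jzbvd txysu fefpj lkjwz kdqcb aye aju ppwhx zuvy
Hunk 5: at line 4 remove [jzbvd] add [ssbf,ticoy] -> 15 lines: gcqf nnp txw ypytk hnrp ssbf ticoy txysu fefpj lkjwz kdqcb aye aju ppwhx zuvy
Hunk 6: at line 7 remove [fefpj,lkjwz,kdqcb] add [xztle,ikfxk,kqsyp] -> 15 lines: gcqf nnp txw ypytk hnrp ssbf ticoy txysu xztle ikfxk kqsyp aye aju ppwhx zuvy
Final line 13: aju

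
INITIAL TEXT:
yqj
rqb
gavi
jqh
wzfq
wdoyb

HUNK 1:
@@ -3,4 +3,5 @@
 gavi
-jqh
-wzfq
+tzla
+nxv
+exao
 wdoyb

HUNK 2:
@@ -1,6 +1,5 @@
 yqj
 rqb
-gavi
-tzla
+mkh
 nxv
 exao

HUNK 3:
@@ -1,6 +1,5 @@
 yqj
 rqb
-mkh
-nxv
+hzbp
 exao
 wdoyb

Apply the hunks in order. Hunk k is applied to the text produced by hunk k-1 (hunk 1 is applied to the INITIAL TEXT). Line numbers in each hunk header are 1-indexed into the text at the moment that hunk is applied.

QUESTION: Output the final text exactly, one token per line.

Answer: yqj
rqb
hzbp
exao
wdoyb

Derivation:
Hunk 1: at line 3 remove [jqh,wzfq] add [tzla,nxv,exao] -> 7 lines: yqj rqb gavi tzla nxv exao wdoyb
Hunk 2: at line 1 remove [gavi,tzla] add [mkh] -> 6 lines: yqj rqb mkh nxv exao wdoyb
Hunk 3: at line 1 remove [mkh,nxv] add [hzbp] -> 5 lines: yqj rqb hzbp exao wdoyb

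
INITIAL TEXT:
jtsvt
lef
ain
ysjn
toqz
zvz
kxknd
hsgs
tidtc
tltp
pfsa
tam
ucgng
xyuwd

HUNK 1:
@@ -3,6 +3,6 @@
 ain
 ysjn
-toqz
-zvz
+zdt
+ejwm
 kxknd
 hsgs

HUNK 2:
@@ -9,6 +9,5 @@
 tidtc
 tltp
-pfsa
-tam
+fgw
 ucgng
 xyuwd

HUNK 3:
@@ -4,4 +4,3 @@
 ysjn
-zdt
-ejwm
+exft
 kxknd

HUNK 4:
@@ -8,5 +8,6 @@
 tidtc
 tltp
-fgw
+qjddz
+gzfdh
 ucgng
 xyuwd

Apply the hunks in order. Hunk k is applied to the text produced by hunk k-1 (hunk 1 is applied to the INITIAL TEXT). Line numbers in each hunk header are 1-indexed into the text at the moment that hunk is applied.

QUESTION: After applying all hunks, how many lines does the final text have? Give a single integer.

Answer: 13

Derivation:
Hunk 1: at line 3 remove [toqz,zvz] add [zdt,ejwm] -> 14 lines: jtsvt lef ain ysjn zdt ejwm kxknd hsgs tidtc tltp pfsa tam ucgng xyuwd
Hunk 2: at line 9 remove [pfsa,tam] add [fgw] -> 13 lines: jtsvt lef ain ysjn zdt ejwm kxknd hsgs tidtc tltp fgw ucgng xyuwd
Hunk 3: at line 4 remove [zdt,ejwm] add [exft] -> 12 lines: jtsvt lef ain ysjn exft kxknd hsgs tidtc tltp fgw ucgng xyuwd
Hunk 4: at line 8 remove [fgw] add [qjddz,gzfdh] -> 13 lines: jtsvt lef ain ysjn exft kxknd hsgs tidtc tltp qjddz gzfdh ucgng xyuwd
Final line count: 13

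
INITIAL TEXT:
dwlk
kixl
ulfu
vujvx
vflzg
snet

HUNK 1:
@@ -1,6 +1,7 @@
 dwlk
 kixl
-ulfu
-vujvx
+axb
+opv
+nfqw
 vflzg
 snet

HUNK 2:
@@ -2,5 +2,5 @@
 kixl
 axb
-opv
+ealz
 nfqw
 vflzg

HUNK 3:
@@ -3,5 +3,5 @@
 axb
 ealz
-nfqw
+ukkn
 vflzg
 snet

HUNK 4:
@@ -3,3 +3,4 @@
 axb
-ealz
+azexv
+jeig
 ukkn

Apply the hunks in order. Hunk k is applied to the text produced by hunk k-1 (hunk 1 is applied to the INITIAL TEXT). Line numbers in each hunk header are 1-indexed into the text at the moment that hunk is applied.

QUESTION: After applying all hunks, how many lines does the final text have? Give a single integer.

Answer: 8

Derivation:
Hunk 1: at line 1 remove [ulfu,vujvx] add [axb,opv,nfqw] -> 7 lines: dwlk kixl axb opv nfqw vflzg snet
Hunk 2: at line 2 remove [opv] add [ealz] -> 7 lines: dwlk kixl axb ealz nfqw vflzg snet
Hunk 3: at line 3 remove [nfqw] add [ukkn] -> 7 lines: dwlk kixl axb ealz ukkn vflzg snet
Hunk 4: at line 3 remove [ealz] add [azexv,jeig] -> 8 lines: dwlk kixl axb azexv jeig ukkn vflzg snet
Final line count: 8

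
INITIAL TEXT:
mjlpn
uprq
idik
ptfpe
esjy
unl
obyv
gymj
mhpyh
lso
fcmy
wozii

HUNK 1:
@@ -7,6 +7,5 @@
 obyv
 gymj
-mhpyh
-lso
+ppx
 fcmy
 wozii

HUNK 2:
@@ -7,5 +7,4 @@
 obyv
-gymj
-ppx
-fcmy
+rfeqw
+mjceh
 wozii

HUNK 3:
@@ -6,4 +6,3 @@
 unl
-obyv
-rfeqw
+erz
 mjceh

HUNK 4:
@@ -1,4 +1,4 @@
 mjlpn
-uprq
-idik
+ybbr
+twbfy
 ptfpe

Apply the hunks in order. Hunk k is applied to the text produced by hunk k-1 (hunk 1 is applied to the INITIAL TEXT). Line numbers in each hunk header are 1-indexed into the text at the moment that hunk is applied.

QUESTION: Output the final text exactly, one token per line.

Answer: mjlpn
ybbr
twbfy
ptfpe
esjy
unl
erz
mjceh
wozii

Derivation:
Hunk 1: at line 7 remove [mhpyh,lso] add [ppx] -> 11 lines: mjlpn uprq idik ptfpe esjy unl obyv gymj ppx fcmy wozii
Hunk 2: at line 7 remove [gymj,ppx,fcmy] add [rfeqw,mjceh] -> 10 lines: mjlpn uprq idik ptfpe esjy unl obyv rfeqw mjceh wozii
Hunk 3: at line 6 remove [obyv,rfeqw] add [erz] -> 9 lines: mjlpn uprq idik ptfpe esjy unl erz mjceh wozii
Hunk 4: at line 1 remove [uprq,idik] add [ybbr,twbfy] -> 9 lines: mjlpn ybbr twbfy ptfpe esjy unl erz mjceh wozii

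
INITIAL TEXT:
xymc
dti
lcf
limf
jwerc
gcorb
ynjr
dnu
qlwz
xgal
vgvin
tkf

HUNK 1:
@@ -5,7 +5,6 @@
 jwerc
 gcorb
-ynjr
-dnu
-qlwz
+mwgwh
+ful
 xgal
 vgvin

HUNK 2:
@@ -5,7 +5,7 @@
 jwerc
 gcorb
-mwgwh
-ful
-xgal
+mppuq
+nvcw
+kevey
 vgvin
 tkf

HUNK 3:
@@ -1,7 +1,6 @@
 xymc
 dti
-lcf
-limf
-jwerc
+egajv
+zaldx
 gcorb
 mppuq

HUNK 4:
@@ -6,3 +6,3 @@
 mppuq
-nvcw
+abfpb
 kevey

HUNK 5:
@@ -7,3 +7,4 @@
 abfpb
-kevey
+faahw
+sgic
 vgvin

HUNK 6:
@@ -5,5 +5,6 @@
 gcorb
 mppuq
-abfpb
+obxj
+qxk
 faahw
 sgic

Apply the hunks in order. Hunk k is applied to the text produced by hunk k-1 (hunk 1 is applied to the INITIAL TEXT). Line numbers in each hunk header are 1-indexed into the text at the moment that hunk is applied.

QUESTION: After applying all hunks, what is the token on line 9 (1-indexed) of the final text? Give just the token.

Answer: faahw

Derivation:
Hunk 1: at line 5 remove [ynjr,dnu,qlwz] add [mwgwh,ful] -> 11 lines: xymc dti lcf limf jwerc gcorb mwgwh ful xgal vgvin tkf
Hunk 2: at line 5 remove [mwgwh,ful,xgal] add [mppuq,nvcw,kevey] -> 11 lines: xymc dti lcf limf jwerc gcorb mppuq nvcw kevey vgvin tkf
Hunk 3: at line 1 remove [lcf,limf,jwerc] add [egajv,zaldx] -> 10 lines: xymc dti egajv zaldx gcorb mppuq nvcw kevey vgvin tkf
Hunk 4: at line 6 remove [nvcw] add [abfpb] -> 10 lines: xymc dti egajv zaldx gcorb mppuq abfpb kevey vgvin tkf
Hunk 5: at line 7 remove [kevey] add [faahw,sgic] -> 11 lines: xymc dti egajv zaldx gcorb mppuq abfpb faahw sgic vgvin tkf
Hunk 6: at line 5 remove [abfpb] add [obxj,qxk] -> 12 lines: xymc dti egajv zaldx gcorb mppuq obxj qxk faahw sgic vgvin tkf
Final line 9: faahw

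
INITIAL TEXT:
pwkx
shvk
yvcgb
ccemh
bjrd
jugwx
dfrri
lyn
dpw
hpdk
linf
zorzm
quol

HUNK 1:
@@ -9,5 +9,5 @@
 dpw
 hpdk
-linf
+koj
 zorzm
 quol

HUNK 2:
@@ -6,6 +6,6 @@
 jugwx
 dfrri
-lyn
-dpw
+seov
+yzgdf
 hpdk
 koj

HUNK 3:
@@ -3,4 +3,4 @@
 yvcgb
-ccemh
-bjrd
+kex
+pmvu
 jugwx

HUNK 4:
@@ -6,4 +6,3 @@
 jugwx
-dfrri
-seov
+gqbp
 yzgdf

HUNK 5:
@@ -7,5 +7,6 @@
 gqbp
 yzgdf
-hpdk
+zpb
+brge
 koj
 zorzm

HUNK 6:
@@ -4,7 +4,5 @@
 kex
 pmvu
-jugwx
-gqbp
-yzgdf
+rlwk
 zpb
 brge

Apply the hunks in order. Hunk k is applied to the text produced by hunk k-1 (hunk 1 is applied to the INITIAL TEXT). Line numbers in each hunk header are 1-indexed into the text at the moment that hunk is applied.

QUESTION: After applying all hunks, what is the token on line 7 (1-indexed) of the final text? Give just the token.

Answer: zpb

Derivation:
Hunk 1: at line 9 remove [linf] add [koj] -> 13 lines: pwkx shvk yvcgb ccemh bjrd jugwx dfrri lyn dpw hpdk koj zorzm quol
Hunk 2: at line 6 remove [lyn,dpw] add [seov,yzgdf] -> 13 lines: pwkx shvk yvcgb ccemh bjrd jugwx dfrri seov yzgdf hpdk koj zorzm quol
Hunk 3: at line 3 remove [ccemh,bjrd] add [kex,pmvu] -> 13 lines: pwkx shvk yvcgb kex pmvu jugwx dfrri seov yzgdf hpdk koj zorzm quol
Hunk 4: at line 6 remove [dfrri,seov] add [gqbp] -> 12 lines: pwkx shvk yvcgb kex pmvu jugwx gqbp yzgdf hpdk koj zorzm quol
Hunk 5: at line 7 remove [hpdk] add [zpb,brge] -> 13 lines: pwkx shvk yvcgb kex pmvu jugwx gqbp yzgdf zpb brge koj zorzm quol
Hunk 6: at line 4 remove [jugwx,gqbp,yzgdf] add [rlwk] -> 11 lines: pwkx shvk yvcgb kex pmvu rlwk zpb brge koj zorzm quol
Final line 7: zpb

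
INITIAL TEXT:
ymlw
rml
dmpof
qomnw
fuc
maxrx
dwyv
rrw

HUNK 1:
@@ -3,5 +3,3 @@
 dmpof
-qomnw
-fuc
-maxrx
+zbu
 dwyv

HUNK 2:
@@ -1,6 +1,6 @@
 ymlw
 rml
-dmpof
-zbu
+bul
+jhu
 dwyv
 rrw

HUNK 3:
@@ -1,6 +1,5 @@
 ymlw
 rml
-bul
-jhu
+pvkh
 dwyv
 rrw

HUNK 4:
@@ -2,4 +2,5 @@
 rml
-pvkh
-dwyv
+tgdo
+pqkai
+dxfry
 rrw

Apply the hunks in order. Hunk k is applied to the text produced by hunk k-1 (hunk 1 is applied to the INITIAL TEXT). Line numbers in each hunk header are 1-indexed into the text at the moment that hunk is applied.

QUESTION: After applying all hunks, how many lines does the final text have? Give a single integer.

Answer: 6

Derivation:
Hunk 1: at line 3 remove [qomnw,fuc,maxrx] add [zbu] -> 6 lines: ymlw rml dmpof zbu dwyv rrw
Hunk 2: at line 1 remove [dmpof,zbu] add [bul,jhu] -> 6 lines: ymlw rml bul jhu dwyv rrw
Hunk 3: at line 1 remove [bul,jhu] add [pvkh] -> 5 lines: ymlw rml pvkh dwyv rrw
Hunk 4: at line 2 remove [pvkh,dwyv] add [tgdo,pqkai,dxfry] -> 6 lines: ymlw rml tgdo pqkai dxfry rrw
Final line count: 6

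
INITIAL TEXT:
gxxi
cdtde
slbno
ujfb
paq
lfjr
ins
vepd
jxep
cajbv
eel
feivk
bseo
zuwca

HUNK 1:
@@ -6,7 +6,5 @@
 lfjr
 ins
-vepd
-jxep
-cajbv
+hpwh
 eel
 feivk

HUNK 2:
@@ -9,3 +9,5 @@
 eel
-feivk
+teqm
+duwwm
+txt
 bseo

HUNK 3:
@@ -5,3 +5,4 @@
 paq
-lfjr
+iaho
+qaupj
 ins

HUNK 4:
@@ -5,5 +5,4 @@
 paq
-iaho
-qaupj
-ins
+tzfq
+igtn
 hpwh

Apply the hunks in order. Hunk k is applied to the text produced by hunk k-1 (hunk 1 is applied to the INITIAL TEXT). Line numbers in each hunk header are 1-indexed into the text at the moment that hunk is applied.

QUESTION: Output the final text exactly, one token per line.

Answer: gxxi
cdtde
slbno
ujfb
paq
tzfq
igtn
hpwh
eel
teqm
duwwm
txt
bseo
zuwca

Derivation:
Hunk 1: at line 6 remove [vepd,jxep,cajbv] add [hpwh] -> 12 lines: gxxi cdtde slbno ujfb paq lfjr ins hpwh eel feivk bseo zuwca
Hunk 2: at line 9 remove [feivk] add [teqm,duwwm,txt] -> 14 lines: gxxi cdtde slbno ujfb paq lfjr ins hpwh eel teqm duwwm txt bseo zuwca
Hunk 3: at line 5 remove [lfjr] add [iaho,qaupj] -> 15 lines: gxxi cdtde slbno ujfb paq iaho qaupj ins hpwh eel teqm duwwm txt bseo zuwca
Hunk 4: at line 5 remove [iaho,qaupj,ins] add [tzfq,igtn] -> 14 lines: gxxi cdtde slbno ujfb paq tzfq igtn hpwh eel teqm duwwm txt bseo zuwca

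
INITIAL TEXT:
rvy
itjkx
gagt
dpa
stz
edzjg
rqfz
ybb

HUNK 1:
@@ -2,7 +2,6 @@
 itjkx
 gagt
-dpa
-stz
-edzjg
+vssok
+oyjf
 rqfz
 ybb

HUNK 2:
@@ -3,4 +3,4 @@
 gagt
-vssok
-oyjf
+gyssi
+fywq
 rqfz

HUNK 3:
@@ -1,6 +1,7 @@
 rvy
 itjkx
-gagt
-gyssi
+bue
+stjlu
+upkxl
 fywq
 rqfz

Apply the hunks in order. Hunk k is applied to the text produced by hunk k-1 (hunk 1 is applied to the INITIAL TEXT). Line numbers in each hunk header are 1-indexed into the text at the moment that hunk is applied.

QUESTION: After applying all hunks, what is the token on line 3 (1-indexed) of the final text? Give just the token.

Answer: bue

Derivation:
Hunk 1: at line 2 remove [dpa,stz,edzjg] add [vssok,oyjf] -> 7 lines: rvy itjkx gagt vssok oyjf rqfz ybb
Hunk 2: at line 3 remove [vssok,oyjf] add [gyssi,fywq] -> 7 lines: rvy itjkx gagt gyssi fywq rqfz ybb
Hunk 3: at line 1 remove [gagt,gyssi] add [bue,stjlu,upkxl] -> 8 lines: rvy itjkx bue stjlu upkxl fywq rqfz ybb
Final line 3: bue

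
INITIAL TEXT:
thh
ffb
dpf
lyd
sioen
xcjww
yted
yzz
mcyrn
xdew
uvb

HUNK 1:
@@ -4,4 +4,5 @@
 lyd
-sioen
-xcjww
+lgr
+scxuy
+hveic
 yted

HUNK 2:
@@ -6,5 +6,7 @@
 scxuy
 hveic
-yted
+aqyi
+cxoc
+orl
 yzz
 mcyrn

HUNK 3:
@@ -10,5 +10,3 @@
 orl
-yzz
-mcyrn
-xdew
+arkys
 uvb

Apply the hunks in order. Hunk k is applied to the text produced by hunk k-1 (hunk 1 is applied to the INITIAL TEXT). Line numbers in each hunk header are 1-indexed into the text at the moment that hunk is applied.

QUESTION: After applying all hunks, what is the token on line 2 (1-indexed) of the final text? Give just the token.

Answer: ffb

Derivation:
Hunk 1: at line 4 remove [sioen,xcjww] add [lgr,scxuy,hveic] -> 12 lines: thh ffb dpf lyd lgr scxuy hveic yted yzz mcyrn xdew uvb
Hunk 2: at line 6 remove [yted] add [aqyi,cxoc,orl] -> 14 lines: thh ffb dpf lyd lgr scxuy hveic aqyi cxoc orl yzz mcyrn xdew uvb
Hunk 3: at line 10 remove [yzz,mcyrn,xdew] add [arkys] -> 12 lines: thh ffb dpf lyd lgr scxuy hveic aqyi cxoc orl arkys uvb
Final line 2: ffb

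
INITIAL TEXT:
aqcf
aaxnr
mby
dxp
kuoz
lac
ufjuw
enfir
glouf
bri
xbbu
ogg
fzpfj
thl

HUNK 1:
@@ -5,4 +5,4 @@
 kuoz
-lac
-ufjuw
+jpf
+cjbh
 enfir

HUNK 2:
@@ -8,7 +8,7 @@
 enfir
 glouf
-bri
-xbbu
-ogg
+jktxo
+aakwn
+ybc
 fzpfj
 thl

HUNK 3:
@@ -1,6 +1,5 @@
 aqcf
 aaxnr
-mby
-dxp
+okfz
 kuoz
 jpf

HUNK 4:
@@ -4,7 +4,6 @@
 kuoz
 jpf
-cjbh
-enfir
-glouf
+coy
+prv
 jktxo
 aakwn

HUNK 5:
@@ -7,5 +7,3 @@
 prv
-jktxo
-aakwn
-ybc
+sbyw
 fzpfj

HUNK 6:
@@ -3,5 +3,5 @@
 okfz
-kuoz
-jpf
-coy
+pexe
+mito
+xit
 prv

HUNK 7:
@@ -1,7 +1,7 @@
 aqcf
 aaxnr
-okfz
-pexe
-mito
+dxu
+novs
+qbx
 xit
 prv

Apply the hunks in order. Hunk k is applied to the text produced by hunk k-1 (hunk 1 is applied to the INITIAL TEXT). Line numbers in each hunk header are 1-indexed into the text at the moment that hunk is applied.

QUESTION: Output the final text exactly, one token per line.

Answer: aqcf
aaxnr
dxu
novs
qbx
xit
prv
sbyw
fzpfj
thl

Derivation:
Hunk 1: at line 5 remove [lac,ufjuw] add [jpf,cjbh] -> 14 lines: aqcf aaxnr mby dxp kuoz jpf cjbh enfir glouf bri xbbu ogg fzpfj thl
Hunk 2: at line 8 remove [bri,xbbu,ogg] add [jktxo,aakwn,ybc] -> 14 lines: aqcf aaxnr mby dxp kuoz jpf cjbh enfir glouf jktxo aakwn ybc fzpfj thl
Hunk 3: at line 1 remove [mby,dxp] add [okfz] -> 13 lines: aqcf aaxnr okfz kuoz jpf cjbh enfir glouf jktxo aakwn ybc fzpfj thl
Hunk 4: at line 4 remove [cjbh,enfir,glouf] add [coy,prv] -> 12 lines: aqcf aaxnr okfz kuoz jpf coy prv jktxo aakwn ybc fzpfj thl
Hunk 5: at line 7 remove [jktxo,aakwn,ybc] add [sbyw] -> 10 lines: aqcf aaxnr okfz kuoz jpf coy prv sbyw fzpfj thl
Hunk 6: at line 3 remove [kuoz,jpf,coy] add [pexe,mito,xit] -> 10 lines: aqcf aaxnr okfz pexe mito xit prv sbyw fzpfj thl
Hunk 7: at line 1 remove [okfz,pexe,mito] add [dxu,novs,qbx] -> 10 lines: aqcf aaxnr dxu novs qbx xit prv sbyw fzpfj thl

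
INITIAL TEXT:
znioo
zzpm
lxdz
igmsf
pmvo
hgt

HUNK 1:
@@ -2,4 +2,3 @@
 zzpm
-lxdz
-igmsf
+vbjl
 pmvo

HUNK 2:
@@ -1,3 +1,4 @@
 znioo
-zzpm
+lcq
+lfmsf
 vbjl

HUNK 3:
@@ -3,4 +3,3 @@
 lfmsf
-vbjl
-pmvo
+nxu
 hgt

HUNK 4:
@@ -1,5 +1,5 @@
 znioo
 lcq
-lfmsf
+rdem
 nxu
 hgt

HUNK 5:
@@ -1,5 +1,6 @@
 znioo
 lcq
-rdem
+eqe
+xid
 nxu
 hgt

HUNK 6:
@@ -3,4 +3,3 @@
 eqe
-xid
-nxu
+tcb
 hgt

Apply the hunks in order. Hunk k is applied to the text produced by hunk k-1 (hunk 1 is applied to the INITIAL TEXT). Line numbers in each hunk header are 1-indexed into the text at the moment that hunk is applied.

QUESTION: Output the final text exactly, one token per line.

Answer: znioo
lcq
eqe
tcb
hgt

Derivation:
Hunk 1: at line 2 remove [lxdz,igmsf] add [vbjl] -> 5 lines: znioo zzpm vbjl pmvo hgt
Hunk 2: at line 1 remove [zzpm] add [lcq,lfmsf] -> 6 lines: znioo lcq lfmsf vbjl pmvo hgt
Hunk 3: at line 3 remove [vbjl,pmvo] add [nxu] -> 5 lines: znioo lcq lfmsf nxu hgt
Hunk 4: at line 1 remove [lfmsf] add [rdem] -> 5 lines: znioo lcq rdem nxu hgt
Hunk 5: at line 1 remove [rdem] add [eqe,xid] -> 6 lines: znioo lcq eqe xid nxu hgt
Hunk 6: at line 3 remove [xid,nxu] add [tcb] -> 5 lines: znioo lcq eqe tcb hgt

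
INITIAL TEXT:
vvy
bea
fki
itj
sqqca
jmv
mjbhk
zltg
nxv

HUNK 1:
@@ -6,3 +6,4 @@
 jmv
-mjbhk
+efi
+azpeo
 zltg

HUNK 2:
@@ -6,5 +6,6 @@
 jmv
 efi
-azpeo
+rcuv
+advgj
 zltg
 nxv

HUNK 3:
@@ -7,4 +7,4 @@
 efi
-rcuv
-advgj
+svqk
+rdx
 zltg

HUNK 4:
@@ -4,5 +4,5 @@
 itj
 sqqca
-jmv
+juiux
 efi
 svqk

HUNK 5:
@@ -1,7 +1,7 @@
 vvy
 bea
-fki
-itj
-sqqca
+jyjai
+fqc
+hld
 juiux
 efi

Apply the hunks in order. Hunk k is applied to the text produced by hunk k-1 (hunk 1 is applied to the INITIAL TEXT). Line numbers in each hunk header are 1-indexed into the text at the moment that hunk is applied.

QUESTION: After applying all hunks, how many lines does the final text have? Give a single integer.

Hunk 1: at line 6 remove [mjbhk] add [efi,azpeo] -> 10 lines: vvy bea fki itj sqqca jmv efi azpeo zltg nxv
Hunk 2: at line 6 remove [azpeo] add [rcuv,advgj] -> 11 lines: vvy bea fki itj sqqca jmv efi rcuv advgj zltg nxv
Hunk 3: at line 7 remove [rcuv,advgj] add [svqk,rdx] -> 11 lines: vvy bea fki itj sqqca jmv efi svqk rdx zltg nxv
Hunk 4: at line 4 remove [jmv] add [juiux] -> 11 lines: vvy bea fki itj sqqca juiux efi svqk rdx zltg nxv
Hunk 5: at line 1 remove [fki,itj,sqqca] add [jyjai,fqc,hld] -> 11 lines: vvy bea jyjai fqc hld juiux efi svqk rdx zltg nxv
Final line count: 11

Answer: 11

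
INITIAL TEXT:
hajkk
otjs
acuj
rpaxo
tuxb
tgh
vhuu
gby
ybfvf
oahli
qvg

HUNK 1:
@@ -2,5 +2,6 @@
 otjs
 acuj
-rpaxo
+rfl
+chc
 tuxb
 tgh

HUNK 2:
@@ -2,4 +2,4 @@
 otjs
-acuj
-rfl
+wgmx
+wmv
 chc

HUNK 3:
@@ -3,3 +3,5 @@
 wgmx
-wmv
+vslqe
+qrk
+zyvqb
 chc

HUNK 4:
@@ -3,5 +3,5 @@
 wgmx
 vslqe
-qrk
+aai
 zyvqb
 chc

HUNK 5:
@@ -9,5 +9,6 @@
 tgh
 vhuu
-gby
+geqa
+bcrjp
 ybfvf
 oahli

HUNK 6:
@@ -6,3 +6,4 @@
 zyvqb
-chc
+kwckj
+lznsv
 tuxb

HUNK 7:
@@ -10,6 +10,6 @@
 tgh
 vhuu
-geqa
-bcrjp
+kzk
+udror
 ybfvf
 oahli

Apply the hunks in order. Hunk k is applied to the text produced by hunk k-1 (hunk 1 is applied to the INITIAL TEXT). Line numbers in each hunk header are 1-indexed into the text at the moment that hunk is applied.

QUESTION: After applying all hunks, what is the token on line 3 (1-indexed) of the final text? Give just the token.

Hunk 1: at line 2 remove [rpaxo] add [rfl,chc] -> 12 lines: hajkk otjs acuj rfl chc tuxb tgh vhuu gby ybfvf oahli qvg
Hunk 2: at line 2 remove [acuj,rfl] add [wgmx,wmv] -> 12 lines: hajkk otjs wgmx wmv chc tuxb tgh vhuu gby ybfvf oahli qvg
Hunk 3: at line 3 remove [wmv] add [vslqe,qrk,zyvqb] -> 14 lines: hajkk otjs wgmx vslqe qrk zyvqb chc tuxb tgh vhuu gby ybfvf oahli qvg
Hunk 4: at line 3 remove [qrk] add [aai] -> 14 lines: hajkk otjs wgmx vslqe aai zyvqb chc tuxb tgh vhuu gby ybfvf oahli qvg
Hunk 5: at line 9 remove [gby] add [geqa,bcrjp] -> 15 lines: hajkk otjs wgmx vslqe aai zyvqb chc tuxb tgh vhuu geqa bcrjp ybfvf oahli qvg
Hunk 6: at line 6 remove [chc] add [kwckj,lznsv] -> 16 lines: hajkk otjs wgmx vslqe aai zyvqb kwckj lznsv tuxb tgh vhuu geqa bcrjp ybfvf oahli qvg
Hunk 7: at line 10 remove [geqa,bcrjp] add [kzk,udror] -> 16 lines: hajkk otjs wgmx vslqe aai zyvqb kwckj lznsv tuxb tgh vhuu kzk udror ybfvf oahli qvg
Final line 3: wgmx

Answer: wgmx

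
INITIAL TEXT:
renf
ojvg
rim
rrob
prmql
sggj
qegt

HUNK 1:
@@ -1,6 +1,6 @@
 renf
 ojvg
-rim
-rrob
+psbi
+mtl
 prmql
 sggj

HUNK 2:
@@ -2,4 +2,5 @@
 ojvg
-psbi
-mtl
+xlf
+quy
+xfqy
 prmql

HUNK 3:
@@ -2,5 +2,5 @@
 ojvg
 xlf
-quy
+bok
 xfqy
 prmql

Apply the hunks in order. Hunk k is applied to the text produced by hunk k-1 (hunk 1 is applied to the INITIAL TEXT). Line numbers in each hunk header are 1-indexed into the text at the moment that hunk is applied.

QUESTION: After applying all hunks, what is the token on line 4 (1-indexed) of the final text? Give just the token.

Hunk 1: at line 1 remove [rim,rrob] add [psbi,mtl] -> 7 lines: renf ojvg psbi mtl prmql sggj qegt
Hunk 2: at line 2 remove [psbi,mtl] add [xlf,quy,xfqy] -> 8 lines: renf ojvg xlf quy xfqy prmql sggj qegt
Hunk 3: at line 2 remove [quy] add [bok] -> 8 lines: renf ojvg xlf bok xfqy prmql sggj qegt
Final line 4: bok

Answer: bok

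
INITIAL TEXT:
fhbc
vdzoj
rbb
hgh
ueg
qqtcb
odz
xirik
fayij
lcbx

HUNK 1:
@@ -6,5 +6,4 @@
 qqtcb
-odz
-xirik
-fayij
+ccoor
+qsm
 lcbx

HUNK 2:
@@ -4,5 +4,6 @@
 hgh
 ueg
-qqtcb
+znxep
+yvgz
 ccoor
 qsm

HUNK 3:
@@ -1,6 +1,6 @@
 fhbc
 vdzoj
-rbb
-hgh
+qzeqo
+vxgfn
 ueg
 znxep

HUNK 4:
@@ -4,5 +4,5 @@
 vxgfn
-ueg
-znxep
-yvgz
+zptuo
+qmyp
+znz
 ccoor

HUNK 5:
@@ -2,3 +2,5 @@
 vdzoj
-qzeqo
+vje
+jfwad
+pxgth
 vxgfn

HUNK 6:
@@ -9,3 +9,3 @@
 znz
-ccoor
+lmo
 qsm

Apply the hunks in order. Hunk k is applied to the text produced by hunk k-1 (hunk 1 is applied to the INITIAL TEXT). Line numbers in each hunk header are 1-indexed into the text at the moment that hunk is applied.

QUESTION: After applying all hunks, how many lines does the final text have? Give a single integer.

Answer: 12

Derivation:
Hunk 1: at line 6 remove [odz,xirik,fayij] add [ccoor,qsm] -> 9 lines: fhbc vdzoj rbb hgh ueg qqtcb ccoor qsm lcbx
Hunk 2: at line 4 remove [qqtcb] add [znxep,yvgz] -> 10 lines: fhbc vdzoj rbb hgh ueg znxep yvgz ccoor qsm lcbx
Hunk 3: at line 1 remove [rbb,hgh] add [qzeqo,vxgfn] -> 10 lines: fhbc vdzoj qzeqo vxgfn ueg znxep yvgz ccoor qsm lcbx
Hunk 4: at line 4 remove [ueg,znxep,yvgz] add [zptuo,qmyp,znz] -> 10 lines: fhbc vdzoj qzeqo vxgfn zptuo qmyp znz ccoor qsm lcbx
Hunk 5: at line 2 remove [qzeqo] add [vje,jfwad,pxgth] -> 12 lines: fhbc vdzoj vje jfwad pxgth vxgfn zptuo qmyp znz ccoor qsm lcbx
Hunk 6: at line 9 remove [ccoor] add [lmo] -> 12 lines: fhbc vdzoj vje jfwad pxgth vxgfn zptuo qmyp znz lmo qsm lcbx
Final line count: 12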